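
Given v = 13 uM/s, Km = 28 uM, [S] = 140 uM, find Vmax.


Vmax = v * (Km + [S]) / [S]
Vmax = 13 * (28 + 140) / 140
Vmax = 15.6 uM/s

15.6 uM/s


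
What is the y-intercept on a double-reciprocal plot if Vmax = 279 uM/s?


y-intercept = 1/Vmax
= 1/279
= 0.0036 s/uM

0.0036 s/uM


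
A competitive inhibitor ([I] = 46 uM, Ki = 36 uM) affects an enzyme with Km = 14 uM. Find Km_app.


Km_app = Km * (1 + [I]/Ki)
Km_app = 14 * (1 + 46/36)
Km_app = 31.8889 uM

31.8889 uM


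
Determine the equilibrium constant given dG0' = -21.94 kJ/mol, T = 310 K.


Keq = exp(-dG0 * 1000 / (R * T))
Keq = exp(-(-21.94) * 1000 / (8.314 * 310))
Keq = 4977.3484

4977.3484


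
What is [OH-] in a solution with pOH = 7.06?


[OH-] = 10^(-pOH)
[OH-] = 10^(-7.06)
[OH-] = 8.710e-08 M

8.710e-08 M


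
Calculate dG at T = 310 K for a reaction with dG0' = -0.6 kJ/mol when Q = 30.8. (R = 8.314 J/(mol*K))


dG = dG0' + RT * ln(Q) / 1000
dG = -0.6 + 8.314 * 310 * ln(30.8) / 1000
dG = 8.2339 kJ/mol

8.2339 kJ/mol


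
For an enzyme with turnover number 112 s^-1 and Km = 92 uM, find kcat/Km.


Catalytic efficiency = kcat / Km
= 112 / 92
= 1.2174 uM^-1*s^-1

1.2174 uM^-1*s^-1


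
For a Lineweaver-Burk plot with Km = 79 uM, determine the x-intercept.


x-intercept = -1/Km
= -1/79
= -0.0127 1/uM

-0.0127 1/uM


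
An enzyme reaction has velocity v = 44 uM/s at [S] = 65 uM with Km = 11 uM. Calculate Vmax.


Vmax = v * (Km + [S]) / [S]
Vmax = 44 * (11 + 65) / 65
Vmax = 51.4462 uM/s

51.4462 uM/s


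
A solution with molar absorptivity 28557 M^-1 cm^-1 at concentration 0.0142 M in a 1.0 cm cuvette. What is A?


A = epsilon * c * l
A = 28557 * 0.0142 * 1.0
A = 405.5094

405.5094


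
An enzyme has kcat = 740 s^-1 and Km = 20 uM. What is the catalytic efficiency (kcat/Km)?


Catalytic efficiency = kcat / Km
= 740 / 20
= 37.0 uM^-1*s^-1

37.0 uM^-1*s^-1


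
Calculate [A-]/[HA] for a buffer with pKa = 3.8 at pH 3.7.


[A-]/[HA] = 10^(pH - pKa)
= 10^(3.7 - 3.8)
= 0.7943

0.7943


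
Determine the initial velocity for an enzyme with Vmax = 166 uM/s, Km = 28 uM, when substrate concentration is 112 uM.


v = Vmax * [S] / (Km + [S])
v = 166 * 112 / (28 + 112)
v = 132.8 uM/s

132.8 uM/s


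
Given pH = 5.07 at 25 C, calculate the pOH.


pOH = 14 - pH
pOH = 14 - 5.07
pOH = 8.93

8.93


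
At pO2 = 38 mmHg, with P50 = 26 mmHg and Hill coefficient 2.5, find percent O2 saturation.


Y = pO2^n / (P50^n + pO2^n)
Y = 38^2.5 / (26^2.5 + 38^2.5)
Y = 72.09%

72.09%


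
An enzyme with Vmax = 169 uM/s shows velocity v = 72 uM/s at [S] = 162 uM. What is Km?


Km = [S] * (Vmax - v) / v
Km = 162 * (169 - 72) / 72
Km = 218.25 uM

218.25 uM


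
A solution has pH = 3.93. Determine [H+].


[H+] = 10^(-pH)
[H+] = 10^(-3.93)
[H+] = 1.175e-04 M

1.175e-04 M


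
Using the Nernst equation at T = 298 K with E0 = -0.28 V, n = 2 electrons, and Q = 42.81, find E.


E = E0 - (RT/nF) * ln(Q)
E = -0.28 - (8.314 * 298 / (2 * 96485)) * ln(42.81)
E = -0.3282 V

-0.3282 V


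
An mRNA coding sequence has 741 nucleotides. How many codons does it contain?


codons = nucleotides / 3
codons = 741 / 3 = 247

247


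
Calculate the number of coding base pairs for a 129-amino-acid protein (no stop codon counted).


Each amino acid = 1 codon = 3 bp
bp = 129 * 3 = 387 bp

387 bp


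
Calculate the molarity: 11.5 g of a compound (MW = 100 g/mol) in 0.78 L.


C = (mass / MW) / volume
C = (11.5 / 100) / 0.78
C = 0.1474 M

0.1474 M


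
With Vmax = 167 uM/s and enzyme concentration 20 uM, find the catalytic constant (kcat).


kcat = Vmax / [E]t
kcat = 167 / 20
kcat = 8.35 s^-1

8.35 s^-1


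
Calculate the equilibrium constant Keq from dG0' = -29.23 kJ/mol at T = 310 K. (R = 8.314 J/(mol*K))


Keq = exp(-dG0 * 1000 / (R * T))
Keq = exp(-(-29.23) * 1000 / (8.314 * 310))
Keq = 84216.8398

84216.8398


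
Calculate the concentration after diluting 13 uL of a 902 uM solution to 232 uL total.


C2 = C1 * V1 / V2
C2 = 902 * 13 / 232
C2 = 50.5431 uM

50.5431 uM


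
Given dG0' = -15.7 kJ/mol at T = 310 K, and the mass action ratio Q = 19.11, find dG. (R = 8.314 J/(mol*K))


dG = dG0' + RT * ln(Q) / 1000
dG = -15.7 + 8.314 * 310 * ln(19.11) / 1000
dG = -8.0963 kJ/mol

-8.0963 kJ/mol


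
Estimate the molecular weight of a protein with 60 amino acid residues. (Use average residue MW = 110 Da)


MW = n_residues * 110 Da
MW = 60 * 110
MW = 6600 Da

6600 Da


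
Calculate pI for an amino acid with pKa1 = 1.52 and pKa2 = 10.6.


pI = (pKa1 + pKa2) / 2
pI = (1.52 + 10.6) / 2
pI = 6.06

6.06


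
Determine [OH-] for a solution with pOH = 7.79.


[OH-] = 10^(-pOH)
[OH-] = 10^(-7.79)
[OH-] = 1.622e-08 M

1.622e-08 M


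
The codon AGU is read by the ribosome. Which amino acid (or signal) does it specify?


Standard genetic code lookup.
Codon AGU -> Ser

Ser


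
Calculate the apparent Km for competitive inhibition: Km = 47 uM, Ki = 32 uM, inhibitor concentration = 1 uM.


Km_app = Km * (1 + [I]/Ki)
Km_app = 47 * (1 + 1/32)
Km_app = 48.4688 uM

48.4688 uM


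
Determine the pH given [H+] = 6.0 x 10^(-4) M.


pH = -log10([H+])
pH = -log10(6.0 x 10^(-4))
pH = 3.2218

3.2218


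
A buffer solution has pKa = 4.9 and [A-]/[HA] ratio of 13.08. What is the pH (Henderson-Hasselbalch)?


pH = pKa + log10([A-]/[HA])
pH = 4.9 + log10(13.08)
pH = 6.0166

6.0166


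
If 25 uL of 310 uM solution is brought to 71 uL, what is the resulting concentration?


C2 = C1 * V1 / V2
C2 = 310 * 25 / 71
C2 = 109.1549 uM

109.1549 uM


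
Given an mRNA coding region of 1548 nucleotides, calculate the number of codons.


codons = nucleotides / 3
codons = 1548 / 3 = 516

516


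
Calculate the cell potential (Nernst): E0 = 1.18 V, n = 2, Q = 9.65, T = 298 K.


E = E0 - (RT/nF) * ln(Q)
E = 1.18 - (8.314 * 298 / (2 * 96485)) * ln(9.65)
E = 1.1509 V

1.1509 V


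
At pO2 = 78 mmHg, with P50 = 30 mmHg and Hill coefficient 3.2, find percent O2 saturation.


Y = pO2^n / (P50^n + pO2^n)
Y = 78^3.2 / (30^3.2 + 78^3.2)
Y = 95.51%

95.51%


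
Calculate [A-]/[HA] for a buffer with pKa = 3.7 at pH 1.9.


[A-]/[HA] = 10^(pH - pKa)
= 10^(1.9 - 3.7)
= 0.0158

0.0158


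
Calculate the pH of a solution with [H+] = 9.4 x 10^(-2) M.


pH = -log10([H+])
pH = -log10(9.4 x 10^(-2))
pH = 1.0269

1.0269


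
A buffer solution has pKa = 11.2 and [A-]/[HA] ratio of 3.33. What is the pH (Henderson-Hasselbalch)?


pH = pKa + log10([A-]/[HA])
pH = 11.2 + log10(3.33)
pH = 11.7224

11.7224


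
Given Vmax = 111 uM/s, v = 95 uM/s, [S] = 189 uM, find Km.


Km = [S] * (Vmax - v) / v
Km = 189 * (111 - 95) / 95
Km = 31.8316 uM

31.8316 uM


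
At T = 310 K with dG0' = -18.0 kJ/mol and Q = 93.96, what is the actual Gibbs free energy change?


dG = dG0' + RT * ln(Q) / 1000
dG = -18.0 + 8.314 * 310 * ln(93.96) / 1000
dG = -6.2915 kJ/mol

-6.2915 kJ/mol


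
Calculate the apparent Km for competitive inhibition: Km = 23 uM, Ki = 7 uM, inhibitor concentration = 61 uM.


Km_app = Km * (1 + [I]/Ki)
Km_app = 23 * (1 + 61/7)
Km_app = 223.4286 uM

223.4286 uM


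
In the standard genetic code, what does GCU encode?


Standard genetic code lookup.
Codon GCU -> Ala

Ala


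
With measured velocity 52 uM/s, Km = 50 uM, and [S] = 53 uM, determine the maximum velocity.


Vmax = v * (Km + [S]) / [S]
Vmax = 52 * (50 + 53) / 53
Vmax = 101.0566 uM/s

101.0566 uM/s


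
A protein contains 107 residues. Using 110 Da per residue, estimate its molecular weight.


MW = n_residues * 110 Da
MW = 107 * 110
MW = 11770 Da

11770 Da


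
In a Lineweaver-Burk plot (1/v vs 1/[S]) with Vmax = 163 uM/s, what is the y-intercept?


y-intercept = 1/Vmax
= 1/163
= 0.0061 s/uM

0.0061 s/uM


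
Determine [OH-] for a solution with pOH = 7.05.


[OH-] = 10^(-pOH)
[OH-] = 10^(-7.05)
[OH-] = 8.913e-08 M

8.913e-08 M


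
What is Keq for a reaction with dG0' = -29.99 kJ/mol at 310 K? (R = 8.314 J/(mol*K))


Keq = exp(-dG0 * 1000 / (R * T))
Keq = exp(-(-29.99) * 1000 / (8.314 * 310))
Keq = 113100.0204

113100.0204


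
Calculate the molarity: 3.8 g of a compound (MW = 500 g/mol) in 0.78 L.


C = (mass / MW) / volume
C = (3.8 / 500) / 0.78
C = 0.0097 M

0.0097 M


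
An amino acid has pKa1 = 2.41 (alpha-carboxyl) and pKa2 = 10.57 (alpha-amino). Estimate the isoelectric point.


pI = (pKa1 + pKa2) / 2
pI = (2.41 + 10.57) / 2
pI = 6.49

6.49


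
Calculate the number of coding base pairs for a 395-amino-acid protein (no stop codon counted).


Each amino acid = 1 codon = 3 bp
bp = 395 * 3 = 1185 bp

1185 bp


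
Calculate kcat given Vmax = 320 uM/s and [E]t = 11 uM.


kcat = Vmax / [E]t
kcat = 320 / 11
kcat = 29.0909 s^-1

29.0909 s^-1


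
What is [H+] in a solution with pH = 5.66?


[H+] = 10^(-pH)
[H+] = 10^(-5.66)
[H+] = 2.188e-06 M

2.188e-06 M


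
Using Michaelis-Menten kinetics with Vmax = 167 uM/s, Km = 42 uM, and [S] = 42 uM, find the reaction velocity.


v = Vmax * [S] / (Km + [S])
v = 167 * 42 / (42 + 42)
v = 83.5 uM/s

83.5 uM/s


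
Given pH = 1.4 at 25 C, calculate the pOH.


pOH = 14 - pH
pOH = 14 - 1.4
pOH = 12.6

12.6


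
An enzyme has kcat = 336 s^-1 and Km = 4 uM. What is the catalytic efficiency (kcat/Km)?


Catalytic efficiency = kcat / Km
= 336 / 4
= 84.0 uM^-1*s^-1

84.0 uM^-1*s^-1


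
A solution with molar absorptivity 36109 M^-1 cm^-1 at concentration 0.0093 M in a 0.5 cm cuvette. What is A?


A = epsilon * c * l
A = 36109 * 0.0093 * 0.5
A = 167.9068

167.9068


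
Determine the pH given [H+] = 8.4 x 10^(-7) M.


pH = -log10([H+])
pH = -log10(8.4 x 10^(-7))
pH = 6.0757

6.0757


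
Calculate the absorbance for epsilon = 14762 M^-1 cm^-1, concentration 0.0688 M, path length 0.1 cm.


A = epsilon * c * l
A = 14762 * 0.0688 * 0.1
A = 101.5626

101.5626


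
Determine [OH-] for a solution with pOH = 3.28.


[OH-] = 10^(-pOH)
[OH-] = 10^(-3.28)
[OH-] = 5.248e-04 M

5.248e-04 M


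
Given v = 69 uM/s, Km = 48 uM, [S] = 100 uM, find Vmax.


Vmax = v * (Km + [S]) / [S]
Vmax = 69 * (48 + 100) / 100
Vmax = 102.12 uM/s

102.12 uM/s


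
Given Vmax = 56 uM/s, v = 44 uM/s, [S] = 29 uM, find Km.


Km = [S] * (Vmax - v) / v
Km = 29 * (56 - 44) / 44
Km = 7.9091 uM

7.9091 uM


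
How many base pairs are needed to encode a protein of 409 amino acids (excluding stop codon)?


Each amino acid = 1 codon = 3 bp
bp = 409 * 3 = 1227 bp

1227 bp


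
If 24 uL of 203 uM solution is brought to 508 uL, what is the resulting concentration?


C2 = C1 * V1 / V2
C2 = 203 * 24 / 508
C2 = 9.5906 uM

9.5906 uM


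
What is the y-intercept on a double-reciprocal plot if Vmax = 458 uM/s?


y-intercept = 1/Vmax
= 1/458
= 0.0022 s/uM

0.0022 s/uM


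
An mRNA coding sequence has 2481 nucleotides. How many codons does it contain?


codons = nucleotides / 3
codons = 2481 / 3 = 827

827


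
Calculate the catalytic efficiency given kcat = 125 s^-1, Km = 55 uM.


Catalytic efficiency = kcat / Km
= 125 / 55
= 2.2727 uM^-1*s^-1

2.2727 uM^-1*s^-1


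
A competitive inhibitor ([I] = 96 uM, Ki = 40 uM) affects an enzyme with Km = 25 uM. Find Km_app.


Km_app = Km * (1 + [I]/Ki)
Km_app = 25 * (1 + 96/40)
Km_app = 85.0 uM

85.0 uM


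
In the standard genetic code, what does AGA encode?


Standard genetic code lookup.
Codon AGA -> Arg

Arg


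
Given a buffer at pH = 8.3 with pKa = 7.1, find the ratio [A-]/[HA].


[A-]/[HA] = 10^(pH - pKa)
= 10^(8.3 - 7.1)
= 15.8489

15.8489


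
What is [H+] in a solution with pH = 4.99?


[H+] = 10^(-pH)
[H+] = 10^(-4.99)
[H+] = 1.023e-05 M

1.023e-05 M


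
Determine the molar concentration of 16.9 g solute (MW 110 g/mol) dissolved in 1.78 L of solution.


C = (mass / MW) / volume
C = (16.9 / 110) / 1.78
C = 0.0863 M

0.0863 M


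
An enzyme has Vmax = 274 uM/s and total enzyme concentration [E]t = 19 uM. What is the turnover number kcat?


kcat = Vmax / [E]t
kcat = 274 / 19
kcat = 14.4211 s^-1

14.4211 s^-1


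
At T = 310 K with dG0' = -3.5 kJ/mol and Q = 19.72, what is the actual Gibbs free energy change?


dG = dG0' + RT * ln(Q) / 1000
dG = -3.5 + 8.314 * 310 * ln(19.72) / 1000
dG = 4.1847 kJ/mol

4.1847 kJ/mol


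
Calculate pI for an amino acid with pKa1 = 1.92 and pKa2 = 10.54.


pI = (pKa1 + pKa2) / 2
pI = (1.92 + 10.54) / 2
pI = 6.23

6.23


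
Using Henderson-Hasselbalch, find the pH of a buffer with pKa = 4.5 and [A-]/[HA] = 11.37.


pH = pKa + log10([A-]/[HA])
pH = 4.5 + log10(11.37)
pH = 5.5558

5.5558


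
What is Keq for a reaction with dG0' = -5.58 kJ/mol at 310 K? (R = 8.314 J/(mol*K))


Keq = exp(-dG0 * 1000 / (R * T))
Keq = exp(-(-5.58) * 1000 / (8.314 * 310))
Keq = 8.7148

8.7148


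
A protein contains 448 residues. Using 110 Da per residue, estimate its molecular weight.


MW = n_residues * 110 Da
MW = 448 * 110
MW = 49280 Da

49280 Da


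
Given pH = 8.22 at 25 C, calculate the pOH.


pOH = 14 - pH
pOH = 14 - 8.22
pOH = 5.78

5.78


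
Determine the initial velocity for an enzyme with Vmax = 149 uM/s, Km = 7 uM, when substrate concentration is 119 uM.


v = Vmax * [S] / (Km + [S])
v = 149 * 119 / (7 + 119)
v = 140.7222 uM/s

140.7222 uM/s


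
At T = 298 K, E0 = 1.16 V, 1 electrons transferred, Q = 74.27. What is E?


E = E0 - (RT/nF) * ln(Q)
E = 1.16 - (8.314 * 298 / (1 * 96485)) * ln(74.27)
E = 1.0494 V

1.0494 V


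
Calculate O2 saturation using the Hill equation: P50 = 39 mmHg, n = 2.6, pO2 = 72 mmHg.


Y = pO2^n / (P50^n + pO2^n)
Y = 72^2.6 / (39^2.6 + 72^2.6)
Y = 83.12%

83.12%


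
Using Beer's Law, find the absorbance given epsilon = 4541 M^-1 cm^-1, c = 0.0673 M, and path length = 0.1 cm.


A = epsilon * c * l
A = 4541 * 0.0673 * 0.1
A = 30.5609

30.5609


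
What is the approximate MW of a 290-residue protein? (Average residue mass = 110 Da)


MW = n_residues * 110 Da
MW = 290 * 110
MW = 31900 Da

31900 Da


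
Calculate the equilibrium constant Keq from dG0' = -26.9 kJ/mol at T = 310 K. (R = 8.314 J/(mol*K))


Keq = exp(-dG0 * 1000 / (R * T))
Keq = exp(-(-26.9) * 1000 / (8.314 * 310))
Keq = 34102.2055

34102.2055


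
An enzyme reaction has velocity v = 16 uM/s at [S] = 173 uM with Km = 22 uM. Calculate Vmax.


Vmax = v * (Km + [S]) / [S]
Vmax = 16 * (22 + 173) / 173
Vmax = 18.0347 uM/s

18.0347 uM/s


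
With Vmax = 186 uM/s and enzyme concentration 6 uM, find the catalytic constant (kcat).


kcat = Vmax / [E]t
kcat = 186 / 6
kcat = 31.0 s^-1

31.0 s^-1


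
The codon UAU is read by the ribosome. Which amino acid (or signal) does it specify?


Standard genetic code lookup.
Codon UAU -> Tyr

Tyr


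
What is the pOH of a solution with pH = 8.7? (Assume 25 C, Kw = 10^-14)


pOH = 14 - pH
pOH = 14 - 8.7
pOH = 5.3

5.3


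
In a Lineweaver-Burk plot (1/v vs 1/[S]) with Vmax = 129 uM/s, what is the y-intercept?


y-intercept = 1/Vmax
= 1/129
= 0.0078 s/uM

0.0078 s/uM


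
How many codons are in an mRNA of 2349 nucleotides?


codons = nucleotides / 3
codons = 2349 / 3 = 783

783


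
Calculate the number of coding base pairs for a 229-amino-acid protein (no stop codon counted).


Each amino acid = 1 codon = 3 bp
bp = 229 * 3 = 687 bp

687 bp


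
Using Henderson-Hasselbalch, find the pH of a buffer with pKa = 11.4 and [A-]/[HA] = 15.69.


pH = pKa + log10([A-]/[HA])
pH = 11.4 + log10(15.69)
pH = 12.5956

12.5956


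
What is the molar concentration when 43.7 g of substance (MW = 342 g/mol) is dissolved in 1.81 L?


C = (mass / MW) / volume
C = (43.7 / 342) / 1.81
C = 0.0706 M

0.0706 M


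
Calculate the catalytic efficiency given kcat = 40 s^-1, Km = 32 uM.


Catalytic efficiency = kcat / Km
= 40 / 32
= 1.25 uM^-1*s^-1

1.25 uM^-1*s^-1


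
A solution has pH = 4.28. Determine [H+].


[H+] = 10^(-pH)
[H+] = 10^(-4.28)
[H+] = 5.248e-05 M

5.248e-05 M


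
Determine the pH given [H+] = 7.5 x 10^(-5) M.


pH = -log10([H+])
pH = -log10(7.5 x 10^(-5))
pH = 4.1249

4.1249


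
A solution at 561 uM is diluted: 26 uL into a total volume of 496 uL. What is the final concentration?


C2 = C1 * V1 / V2
C2 = 561 * 26 / 496
C2 = 29.4073 uM

29.4073 uM


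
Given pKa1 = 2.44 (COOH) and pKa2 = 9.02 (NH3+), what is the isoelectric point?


pI = (pKa1 + pKa2) / 2
pI = (2.44 + 9.02) / 2
pI = 5.73

5.73


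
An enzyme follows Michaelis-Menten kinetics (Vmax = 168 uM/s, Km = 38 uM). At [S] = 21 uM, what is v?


v = Vmax * [S] / (Km + [S])
v = 168 * 21 / (38 + 21)
v = 59.7966 uM/s

59.7966 uM/s


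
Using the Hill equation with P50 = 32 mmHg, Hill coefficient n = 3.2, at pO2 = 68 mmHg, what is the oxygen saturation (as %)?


Y = pO2^n / (P50^n + pO2^n)
Y = 68^3.2 / (32^3.2 + 68^3.2)
Y = 91.77%

91.77%


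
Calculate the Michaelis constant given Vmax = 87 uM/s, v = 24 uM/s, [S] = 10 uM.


Km = [S] * (Vmax - v) / v
Km = 10 * (87 - 24) / 24
Km = 26.25 uM

26.25 uM


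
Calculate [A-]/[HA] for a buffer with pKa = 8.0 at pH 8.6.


[A-]/[HA] = 10^(pH - pKa)
= 10^(8.6 - 8.0)
= 3.9811

3.9811


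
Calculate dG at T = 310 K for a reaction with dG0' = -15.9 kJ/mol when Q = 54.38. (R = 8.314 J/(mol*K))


dG = dG0' + RT * ln(Q) / 1000
dG = -15.9 + 8.314 * 310 * ln(54.38) / 1000
dG = -5.601 kJ/mol

-5.601 kJ/mol


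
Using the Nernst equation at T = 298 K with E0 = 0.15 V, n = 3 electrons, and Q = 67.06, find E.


E = E0 - (RT/nF) * ln(Q)
E = 0.15 - (8.314 * 298 / (3 * 96485)) * ln(67.06)
E = 0.114 V

0.114 V


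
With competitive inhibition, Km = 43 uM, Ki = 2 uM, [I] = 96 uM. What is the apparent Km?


Km_app = Km * (1 + [I]/Ki)
Km_app = 43 * (1 + 96/2)
Km_app = 2107.0 uM

2107.0 uM


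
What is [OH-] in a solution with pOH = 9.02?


[OH-] = 10^(-pOH)
[OH-] = 10^(-9.02)
[OH-] = 9.550e-10 M

9.550e-10 M


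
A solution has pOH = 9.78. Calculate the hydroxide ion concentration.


[OH-] = 10^(-pOH)
[OH-] = 10^(-9.78)
[OH-] = 1.660e-10 M

1.660e-10 M


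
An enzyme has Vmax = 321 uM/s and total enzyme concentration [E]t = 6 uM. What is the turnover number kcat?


kcat = Vmax / [E]t
kcat = 321 / 6
kcat = 53.5 s^-1

53.5 s^-1


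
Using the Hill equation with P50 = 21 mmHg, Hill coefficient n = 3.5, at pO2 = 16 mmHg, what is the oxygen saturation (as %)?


Y = pO2^n / (P50^n + pO2^n)
Y = 16^3.5 / (21^3.5 + 16^3.5)
Y = 27.85%

27.85%


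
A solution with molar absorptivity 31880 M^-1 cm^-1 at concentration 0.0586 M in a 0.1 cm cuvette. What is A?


A = epsilon * c * l
A = 31880 * 0.0586 * 0.1
A = 186.8168

186.8168


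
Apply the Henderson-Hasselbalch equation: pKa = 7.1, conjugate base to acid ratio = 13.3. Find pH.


pH = pKa + log10([A-]/[HA])
pH = 7.1 + log10(13.3)
pH = 8.2239

8.2239


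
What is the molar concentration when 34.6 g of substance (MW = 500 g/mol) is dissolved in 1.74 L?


C = (mass / MW) / volume
C = (34.6 / 500) / 1.74
C = 0.0398 M

0.0398 M


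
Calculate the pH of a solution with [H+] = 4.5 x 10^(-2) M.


pH = -log10([H+])
pH = -log10(4.5 x 10^(-2))
pH = 1.3468

1.3468


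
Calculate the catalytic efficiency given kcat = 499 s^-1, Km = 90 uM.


Catalytic efficiency = kcat / Km
= 499 / 90
= 5.5444 uM^-1*s^-1

5.5444 uM^-1*s^-1


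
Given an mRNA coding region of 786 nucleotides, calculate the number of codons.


codons = nucleotides / 3
codons = 786 / 3 = 262

262


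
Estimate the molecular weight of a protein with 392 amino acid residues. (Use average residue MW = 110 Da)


MW = n_residues * 110 Da
MW = 392 * 110
MW = 43120 Da

43120 Da


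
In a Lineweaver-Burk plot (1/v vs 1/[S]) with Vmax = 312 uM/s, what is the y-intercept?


y-intercept = 1/Vmax
= 1/312
= 0.0032 s/uM

0.0032 s/uM


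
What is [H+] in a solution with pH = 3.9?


[H+] = 10^(-pH)
[H+] = 10^(-3.9)
[H+] = 1.259e-04 M

1.259e-04 M


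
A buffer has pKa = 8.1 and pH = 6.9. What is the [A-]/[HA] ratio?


[A-]/[HA] = 10^(pH - pKa)
= 10^(6.9 - 8.1)
= 0.0631

0.0631


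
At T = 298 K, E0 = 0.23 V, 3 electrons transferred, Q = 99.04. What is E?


E = E0 - (RT/nF) * ln(Q)
E = 0.23 - (8.314 * 298 / (3 * 96485)) * ln(99.04)
E = 0.1907 V

0.1907 V


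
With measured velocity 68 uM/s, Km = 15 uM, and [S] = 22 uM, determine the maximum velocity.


Vmax = v * (Km + [S]) / [S]
Vmax = 68 * (15 + 22) / 22
Vmax = 114.3636 uM/s

114.3636 uM/s


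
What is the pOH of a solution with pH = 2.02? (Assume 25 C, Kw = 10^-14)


pOH = 14 - pH
pOH = 14 - 2.02
pOH = 11.98

11.98


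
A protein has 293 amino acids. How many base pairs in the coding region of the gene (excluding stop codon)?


Each amino acid = 1 codon = 3 bp
bp = 293 * 3 = 879 bp

879 bp


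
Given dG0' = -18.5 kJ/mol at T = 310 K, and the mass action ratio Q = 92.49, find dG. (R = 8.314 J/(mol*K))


dG = dG0' + RT * ln(Q) / 1000
dG = -18.5 + 8.314 * 310 * ln(92.49) / 1000
dG = -6.8321 kJ/mol

-6.8321 kJ/mol


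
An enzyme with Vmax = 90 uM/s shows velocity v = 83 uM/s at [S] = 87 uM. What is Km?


Km = [S] * (Vmax - v) / v
Km = 87 * (90 - 83) / 83
Km = 7.3373 uM

7.3373 uM


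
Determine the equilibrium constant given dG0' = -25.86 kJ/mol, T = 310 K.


Keq = exp(-dG0 * 1000 / (R * T))
Keq = exp(-(-25.86) * 1000 / (8.314 * 310))
Keq = 22779.1411

22779.1411


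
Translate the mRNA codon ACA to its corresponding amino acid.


Standard genetic code lookup.
Codon ACA -> Thr

Thr


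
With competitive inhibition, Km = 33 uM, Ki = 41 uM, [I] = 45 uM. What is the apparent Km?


Km_app = Km * (1 + [I]/Ki)
Km_app = 33 * (1 + 45/41)
Km_app = 69.2195 uM

69.2195 uM


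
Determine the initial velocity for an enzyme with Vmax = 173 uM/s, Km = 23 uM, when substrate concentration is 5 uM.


v = Vmax * [S] / (Km + [S])
v = 173 * 5 / (23 + 5)
v = 30.8929 uM/s

30.8929 uM/s


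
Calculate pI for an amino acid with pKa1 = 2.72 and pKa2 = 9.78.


pI = (pKa1 + pKa2) / 2
pI = (2.72 + 9.78) / 2
pI = 6.25

6.25


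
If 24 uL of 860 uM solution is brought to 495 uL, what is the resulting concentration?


C2 = C1 * V1 / V2
C2 = 860 * 24 / 495
C2 = 41.697 uM

41.697 uM


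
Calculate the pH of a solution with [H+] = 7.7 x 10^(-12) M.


pH = -log10([H+])
pH = -log10(7.7 x 10^(-12))
pH = 11.1135

11.1135


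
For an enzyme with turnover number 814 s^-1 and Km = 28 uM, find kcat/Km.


Catalytic efficiency = kcat / Km
= 814 / 28
= 29.0714 uM^-1*s^-1

29.0714 uM^-1*s^-1


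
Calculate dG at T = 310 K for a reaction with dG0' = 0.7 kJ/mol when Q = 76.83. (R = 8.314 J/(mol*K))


dG = dG0' + RT * ln(Q) / 1000
dG = 0.7 + 8.314 * 310 * ln(76.83) / 1000
dG = 11.8898 kJ/mol

11.8898 kJ/mol


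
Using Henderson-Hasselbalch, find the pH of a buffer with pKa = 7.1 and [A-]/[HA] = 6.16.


pH = pKa + log10([A-]/[HA])
pH = 7.1 + log10(6.16)
pH = 7.8896

7.8896


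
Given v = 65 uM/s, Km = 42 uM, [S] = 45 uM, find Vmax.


Vmax = v * (Km + [S]) / [S]
Vmax = 65 * (42 + 45) / 45
Vmax = 125.6667 uM/s

125.6667 uM/s


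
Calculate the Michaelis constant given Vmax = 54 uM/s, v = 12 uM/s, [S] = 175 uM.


Km = [S] * (Vmax - v) / v
Km = 175 * (54 - 12) / 12
Km = 612.5 uM

612.5 uM


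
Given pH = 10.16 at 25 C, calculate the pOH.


pOH = 14 - pH
pOH = 14 - 10.16
pOH = 3.84

3.84


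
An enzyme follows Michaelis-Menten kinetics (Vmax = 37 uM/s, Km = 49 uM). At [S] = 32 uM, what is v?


v = Vmax * [S] / (Km + [S])
v = 37 * 32 / (49 + 32)
v = 14.6173 uM/s

14.6173 uM/s


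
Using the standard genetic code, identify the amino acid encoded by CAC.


Standard genetic code lookup.
Codon CAC -> His

His


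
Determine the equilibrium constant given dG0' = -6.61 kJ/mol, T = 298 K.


Keq = exp(-dG0 * 1000 / (R * T))
Keq = exp(-(-6.61) * 1000 / (8.314 * 298))
Keq = 14.4102

14.4102


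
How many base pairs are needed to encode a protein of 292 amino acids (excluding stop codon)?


Each amino acid = 1 codon = 3 bp
bp = 292 * 3 = 876 bp

876 bp


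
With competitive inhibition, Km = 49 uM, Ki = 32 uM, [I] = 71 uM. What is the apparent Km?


Km_app = Km * (1 + [I]/Ki)
Km_app = 49 * (1 + 71/32)
Km_app = 157.7188 uM

157.7188 uM


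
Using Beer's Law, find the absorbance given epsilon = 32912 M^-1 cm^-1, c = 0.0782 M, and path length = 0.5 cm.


A = epsilon * c * l
A = 32912 * 0.0782 * 0.5
A = 1286.8592

1286.8592


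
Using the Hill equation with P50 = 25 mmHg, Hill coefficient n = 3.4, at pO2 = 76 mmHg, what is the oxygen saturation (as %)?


Y = pO2^n / (P50^n + pO2^n)
Y = 76^3.4 / (25^3.4 + 76^3.4)
Y = 97.77%

97.77%


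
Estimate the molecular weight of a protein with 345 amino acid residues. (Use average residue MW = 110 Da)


MW = n_residues * 110 Da
MW = 345 * 110
MW = 37950 Da

37950 Da


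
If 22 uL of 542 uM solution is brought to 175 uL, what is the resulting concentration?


C2 = C1 * V1 / V2
C2 = 542 * 22 / 175
C2 = 68.1371 uM

68.1371 uM


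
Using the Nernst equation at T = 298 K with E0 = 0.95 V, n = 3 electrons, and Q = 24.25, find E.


E = E0 - (RT/nF) * ln(Q)
E = 0.95 - (8.314 * 298 / (3 * 96485)) * ln(24.25)
E = 0.9227 V

0.9227 V


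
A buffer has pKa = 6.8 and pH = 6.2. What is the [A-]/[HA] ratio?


[A-]/[HA] = 10^(pH - pKa)
= 10^(6.2 - 6.8)
= 0.2512

0.2512


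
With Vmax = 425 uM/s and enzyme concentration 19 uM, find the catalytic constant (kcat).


kcat = Vmax / [E]t
kcat = 425 / 19
kcat = 22.3684 s^-1

22.3684 s^-1


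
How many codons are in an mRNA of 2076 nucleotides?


codons = nucleotides / 3
codons = 2076 / 3 = 692

692


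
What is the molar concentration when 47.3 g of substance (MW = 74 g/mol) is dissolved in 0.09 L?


C = (mass / MW) / volume
C = (47.3 / 74) / 0.09
C = 7.1021 M

7.1021 M


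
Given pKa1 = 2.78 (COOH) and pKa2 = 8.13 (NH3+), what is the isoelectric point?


pI = (pKa1 + pKa2) / 2
pI = (2.78 + 8.13) / 2
pI = 5.455

5.455


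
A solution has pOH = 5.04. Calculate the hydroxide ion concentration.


[OH-] = 10^(-pOH)
[OH-] = 10^(-5.04)
[OH-] = 9.120e-06 M

9.120e-06 M


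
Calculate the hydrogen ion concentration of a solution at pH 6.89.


[H+] = 10^(-pH)
[H+] = 10^(-6.89)
[H+] = 1.288e-07 M

1.288e-07 M


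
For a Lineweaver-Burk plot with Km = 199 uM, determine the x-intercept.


x-intercept = -1/Km
= -1/199
= -0.005 1/uM

-0.005 1/uM


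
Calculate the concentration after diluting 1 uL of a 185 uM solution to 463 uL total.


C2 = C1 * V1 / V2
C2 = 185 * 1 / 463
C2 = 0.3996 uM

0.3996 uM


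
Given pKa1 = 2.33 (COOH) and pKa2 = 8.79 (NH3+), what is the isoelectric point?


pI = (pKa1 + pKa2) / 2
pI = (2.33 + 8.79) / 2
pI = 5.56

5.56


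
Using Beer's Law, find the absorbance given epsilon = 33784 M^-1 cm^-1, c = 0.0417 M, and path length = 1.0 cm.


A = epsilon * c * l
A = 33784 * 0.0417 * 1.0
A = 1408.7928

1408.7928


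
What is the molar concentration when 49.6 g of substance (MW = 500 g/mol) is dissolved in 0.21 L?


C = (mass / MW) / volume
C = (49.6 / 500) / 0.21
C = 0.4724 M

0.4724 M


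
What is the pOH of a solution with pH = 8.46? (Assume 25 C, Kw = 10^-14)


pOH = 14 - pH
pOH = 14 - 8.46
pOH = 5.54

5.54


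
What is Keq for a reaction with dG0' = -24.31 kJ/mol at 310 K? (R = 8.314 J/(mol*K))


Keq = exp(-dG0 * 1000 / (R * T))
Keq = exp(-(-24.31) * 1000 / (8.314 * 310))
Keq = 12484.0274

12484.0274


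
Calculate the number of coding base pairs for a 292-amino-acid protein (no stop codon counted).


Each amino acid = 1 codon = 3 bp
bp = 292 * 3 = 876 bp

876 bp


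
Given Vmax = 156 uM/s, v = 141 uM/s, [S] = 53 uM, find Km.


Km = [S] * (Vmax - v) / v
Km = 53 * (156 - 141) / 141
Km = 5.6383 uM

5.6383 uM


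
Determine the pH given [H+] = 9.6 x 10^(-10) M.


pH = -log10([H+])
pH = -log10(9.6 x 10^(-10))
pH = 9.0177

9.0177


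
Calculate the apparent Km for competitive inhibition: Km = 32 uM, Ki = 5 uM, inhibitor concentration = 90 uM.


Km_app = Km * (1 + [I]/Ki)
Km_app = 32 * (1 + 90/5)
Km_app = 608.0 uM

608.0 uM


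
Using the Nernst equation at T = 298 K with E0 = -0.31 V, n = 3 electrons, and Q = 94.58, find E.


E = E0 - (RT/nF) * ln(Q)
E = -0.31 - (8.314 * 298 / (3 * 96485)) * ln(94.58)
E = -0.3489 V

-0.3489 V


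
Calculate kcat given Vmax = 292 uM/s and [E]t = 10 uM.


kcat = Vmax / [E]t
kcat = 292 / 10
kcat = 29.2 s^-1

29.2 s^-1


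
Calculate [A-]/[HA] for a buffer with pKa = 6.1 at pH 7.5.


[A-]/[HA] = 10^(pH - pKa)
= 10^(7.5 - 6.1)
= 25.1189

25.1189


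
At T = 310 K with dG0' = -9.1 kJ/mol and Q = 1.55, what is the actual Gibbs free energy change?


dG = dG0' + RT * ln(Q) / 1000
dG = -9.1 + 8.314 * 310 * ln(1.55) / 1000
dG = -7.9705 kJ/mol

-7.9705 kJ/mol


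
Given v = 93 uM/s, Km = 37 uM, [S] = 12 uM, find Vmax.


Vmax = v * (Km + [S]) / [S]
Vmax = 93 * (37 + 12) / 12
Vmax = 379.75 uM/s

379.75 uM/s


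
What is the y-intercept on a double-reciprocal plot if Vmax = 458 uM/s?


y-intercept = 1/Vmax
= 1/458
= 0.0022 s/uM

0.0022 s/uM


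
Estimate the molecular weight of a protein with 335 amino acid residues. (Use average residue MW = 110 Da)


MW = n_residues * 110 Da
MW = 335 * 110
MW = 36850 Da

36850 Da


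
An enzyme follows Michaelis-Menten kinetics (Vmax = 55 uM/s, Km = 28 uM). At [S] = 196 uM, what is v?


v = Vmax * [S] / (Km + [S])
v = 55 * 196 / (28 + 196)
v = 48.125 uM/s

48.125 uM/s


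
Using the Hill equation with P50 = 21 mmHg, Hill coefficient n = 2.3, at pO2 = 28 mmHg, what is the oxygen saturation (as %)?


Y = pO2^n / (P50^n + pO2^n)
Y = 28^2.3 / (21^2.3 + 28^2.3)
Y = 65.96%

65.96%


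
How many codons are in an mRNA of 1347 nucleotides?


codons = nucleotides / 3
codons = 1347 / 3 = 449

449


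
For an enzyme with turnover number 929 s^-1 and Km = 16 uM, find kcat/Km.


Catalytic efficiency = kcat / Km
= 929 / 16
= 58.0625 uM^-1*s^-1

58.0625 uM^-1*s^-1


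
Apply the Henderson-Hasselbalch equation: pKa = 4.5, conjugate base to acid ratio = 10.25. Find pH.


pH = pKa + log10([A-]/[HA])
pH = 4.5 + log10(10.25)
pH = 5.5107

5.5107


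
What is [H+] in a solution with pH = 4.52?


[H+] = 10^(-pH)
[H+] = 10^(-4.52)
[H+] = 3.020e-05 M

3.020e-05 M


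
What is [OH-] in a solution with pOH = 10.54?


[OH-] = 10^(-pOH)
[OH-] = 10^(-10.54)
[OH-] = 2.884e-11 M

2.884e-11 M


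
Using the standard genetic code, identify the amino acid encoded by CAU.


Standard genetic code lookup.
Codon CAU -> His

His


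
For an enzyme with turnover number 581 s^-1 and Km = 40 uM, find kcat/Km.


Catalytic efficiency = kcat / Km
= 581 / 40
= 14.525 uM^-1*s^-1

14.525 uM^-1*s^-1


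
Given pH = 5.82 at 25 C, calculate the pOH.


pOH = 14 - pH
pOH = 14 - 5.82
pOH = 8.18

8.18


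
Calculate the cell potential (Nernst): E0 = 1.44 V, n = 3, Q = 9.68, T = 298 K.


E = E0 - (RT/nF) * ln(Q)
E = 1.44 - (8.314 * 298 / (3 * 96485)) * ln(9.68)
E = 1.4206 V

1.4206 V


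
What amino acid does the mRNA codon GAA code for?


Standard genetic code lookup.
Codon GAA -> Glu

Glu


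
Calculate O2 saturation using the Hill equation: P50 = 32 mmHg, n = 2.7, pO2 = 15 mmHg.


Y = pO2^n / (P50^n + pO2^n)
Y = 15^2.7 / (32^2.7 + 15^2.7)
Y = 11.45%

11.45%


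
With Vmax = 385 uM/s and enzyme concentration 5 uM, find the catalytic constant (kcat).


kcat = Vmax / [E]t
kcat = 385 / 5
kcat = 77.0 s^-1

77.0 s^-1


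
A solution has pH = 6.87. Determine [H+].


[H+] = 10^(-pH)
[H+] = 10^(-6.87)
[H+] = 1.349e-07 M

1.349e-07 M


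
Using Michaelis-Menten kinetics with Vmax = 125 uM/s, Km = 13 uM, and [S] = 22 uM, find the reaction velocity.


v = Vmax * [S] / (Km + [S])
v = 125 * 22 / (13 + 22)
v = 78.5714 uM/s

78.5714 uM/s


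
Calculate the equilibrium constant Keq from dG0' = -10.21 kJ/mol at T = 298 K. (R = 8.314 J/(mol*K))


Keq = exp(-dG0 * 1000 / (R * T))
Keq = exp(-(-10.21) * 1000 / (8.314 * 298))
Keq = 61.619

61.619


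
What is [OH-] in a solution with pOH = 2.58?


[OH-] = 10^(-pOH)
[OH-] = 10^(-2.58)
[OH-] = 0.0026 M

0.0026 M


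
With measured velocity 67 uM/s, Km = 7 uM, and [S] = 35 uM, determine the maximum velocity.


Vmax = v * (Km + [S]) / [S]
Vmax = 67 * (7 + 35) / 35
Vmax = 80.4 uM/s

80.4 uM/s


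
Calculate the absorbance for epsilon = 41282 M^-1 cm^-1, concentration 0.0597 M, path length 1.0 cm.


A = epsilon * c * l
A = 41282 * 0.0597 * 1.0
A = 2464.5354

2464.5354


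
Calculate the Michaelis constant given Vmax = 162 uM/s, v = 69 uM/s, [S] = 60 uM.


Km = [S] * (Vmax - v) / v
Km = 60 * (162 - 69) / 69
Km = 80.8696 uM

80.8696 uM


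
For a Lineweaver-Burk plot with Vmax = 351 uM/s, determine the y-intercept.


y-intercept = 1/Vmax
= 1/351
= 0.0028 s/uM

0.0028 s/uM


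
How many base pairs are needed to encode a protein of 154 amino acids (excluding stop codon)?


Each amino acid = 1 codon = 3 bp
bp = 154 * 3 = 462 bp

462 bp


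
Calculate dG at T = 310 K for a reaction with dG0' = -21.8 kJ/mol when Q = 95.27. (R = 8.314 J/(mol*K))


dG = dG0' + RT * ln(Q) / 1000
dG = -21.8 + 8.314 * 310 * ln(95.27) / 1000
dG = -10.0558 kJ/mol

-10.0558 kJ/mol


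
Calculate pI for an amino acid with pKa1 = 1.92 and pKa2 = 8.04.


pI = (pKa1 + pKa2) / 2
pI = (1.92 + 8.04) / 2
pI = 4.98

4.98


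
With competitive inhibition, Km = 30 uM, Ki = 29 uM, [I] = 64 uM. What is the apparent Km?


Km_app = Km * (1 + [I]/Ki)
Km_app = 30 * (1 + 64/29)
Km_app = 96.2069 uM

96.2069 uM


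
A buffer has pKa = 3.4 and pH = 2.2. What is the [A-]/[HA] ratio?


[A-]/[HA] = 10^(pH - pKa)
= 10^(2.2 - 3.4)
= 0.0631

0.0631


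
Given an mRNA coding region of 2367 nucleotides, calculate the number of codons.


codons = nucleotides / 3
codons = 2367 / 3 = 789

789


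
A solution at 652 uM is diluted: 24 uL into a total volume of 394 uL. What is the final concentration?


C2 = C1 * V1 / V2
C2 = 652 * 24 / 394
C2 = 39.7157 uM

39.7157 uM


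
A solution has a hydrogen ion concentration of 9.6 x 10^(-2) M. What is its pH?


pH = -log10([H+])
pH = -log10(9.6 x 10^(-2))
pH = 1.0177

1.0177


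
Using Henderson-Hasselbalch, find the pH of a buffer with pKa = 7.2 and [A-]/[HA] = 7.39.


pH = pKa + log10([A-]/[HA])
pH = 7.2 + log10(7.39)
pH = 8.0686

8.0686


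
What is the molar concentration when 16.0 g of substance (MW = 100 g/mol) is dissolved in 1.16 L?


C = (mass / MW) / volume
C = (16.0 / 100) / 1.16
C = 0.1379 M

0.1379 M


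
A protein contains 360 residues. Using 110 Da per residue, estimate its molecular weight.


MW = n_residues * 110 Da
MW = 360 * 110
MW = 39600 Da

39600 Da


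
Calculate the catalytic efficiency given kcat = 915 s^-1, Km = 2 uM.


Catalytic efficiency = kcat / Km
= 915 / 2
= 457.5 uM^-1*s^-1

457.5 uM^-1*s^-1


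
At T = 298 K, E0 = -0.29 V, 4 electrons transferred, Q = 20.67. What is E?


E = E0 - (RT/nF) * ln(Q)
E = -0.29 - (8.314 * 298 / (4 * 96485)) * ln(20.67)
E = -0.3094 V

-0.3094 V


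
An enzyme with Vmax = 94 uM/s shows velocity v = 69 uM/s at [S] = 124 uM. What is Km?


Km = [S] * (Vmax - v) / v
Km = 124 * (94 - 69) / 69
Km = 44.9275 uM

44.9275 uM


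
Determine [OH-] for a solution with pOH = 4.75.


[OH-] = 10^(-pOH)
[OH-] = 10^(-4.75)
[OH-] = 1.778e-05 M

1.778e-05 M


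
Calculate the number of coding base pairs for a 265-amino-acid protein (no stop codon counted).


Each amino acid = 1 codon = 3 bp
bp = 265 * 3 = 795 bp

795 bp


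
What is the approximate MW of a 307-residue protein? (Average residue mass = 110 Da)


MW = n_residues * 110 Da
MW = 307 * 110
MW = 33770 Da

33770 Da


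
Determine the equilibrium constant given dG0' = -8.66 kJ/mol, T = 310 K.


Keq = exp(-dG0 * 1000 / (R * T))
Keq = exp(-(-8.66) * 1000 / (8.314 * 310))
Keq = 28.7907

28.7907


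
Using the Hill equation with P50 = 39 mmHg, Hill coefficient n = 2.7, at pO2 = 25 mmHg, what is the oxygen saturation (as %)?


Y = pO2^n / (P50^n + pO2^n)
Y = 25^2.7 / (39^2.7 + 25^2.7)
Y = 23.14%

23.14%


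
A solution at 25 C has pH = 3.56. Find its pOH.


pOH = 14 - pH
pOH = 14 - 3.56
pOH = 10.44

10.44


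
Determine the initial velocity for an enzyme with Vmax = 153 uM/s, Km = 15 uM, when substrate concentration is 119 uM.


v = Vmax * [S] / (Km + [S])
v = 153 * 119 / (15 + 119)
v = 135.8731 uM/s

135.8731 uM/s


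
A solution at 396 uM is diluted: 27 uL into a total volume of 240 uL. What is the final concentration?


C2 = C1 * V1 / V2
C2 = 396 * 27 / 240
C2 = 44.55 uM

44.55 uM


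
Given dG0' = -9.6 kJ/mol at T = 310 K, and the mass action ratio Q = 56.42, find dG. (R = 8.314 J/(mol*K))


dG = dG0' + RT * ln(Q) / 1000
dG = -9.6 + 8.314 * 310 * ln(56.42) / 1000
dG = 0.794 kJ/mol

0.794 kJ/mol


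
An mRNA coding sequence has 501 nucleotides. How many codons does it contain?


codons = nucleotides / 3
codons = 501 / 3 = 167

167


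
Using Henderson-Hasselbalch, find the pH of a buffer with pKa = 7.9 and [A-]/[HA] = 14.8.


pH = pKa + log10([A-]/[HA])
pH = 7.9 + log10(14.8)
pH = 9.0703

9.0703


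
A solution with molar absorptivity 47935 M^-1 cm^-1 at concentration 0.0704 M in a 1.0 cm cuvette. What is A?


A = epsilon * c * l
A = 47935 * 0.0704 * 1.0
A = 3374.624

3374.624


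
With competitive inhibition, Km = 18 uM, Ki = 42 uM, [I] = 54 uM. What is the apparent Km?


Km_app = Km * (1 + [I]/Ki)
Km_app = 18 * (1 + 54/42)
Km_app = 41.1429 uM

41.1429 uM


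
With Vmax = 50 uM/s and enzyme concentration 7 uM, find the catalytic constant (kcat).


kcat = Vmax / [E]t
kcat = 50 / 7
kcat = 7.1429 s^-1

7.1429 s^-1


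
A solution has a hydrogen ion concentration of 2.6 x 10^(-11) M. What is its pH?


pH = -log10([H+])
pH = -log10(2.6 x 10^(-11))
pH = 10.585

10.585


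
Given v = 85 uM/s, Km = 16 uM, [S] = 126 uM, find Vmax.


Vmax = v * (Km + [S]) / [S]
Vmax = 85 * (16 + 126) / 126
Vmax = 95.7937 uM/s

95.7937 uM/s


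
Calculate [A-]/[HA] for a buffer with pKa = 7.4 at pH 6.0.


[A-]/[HA] = 10^(pH - pKa)
= 10^(6.0 - 7.4)
= 0.0398

0.0398


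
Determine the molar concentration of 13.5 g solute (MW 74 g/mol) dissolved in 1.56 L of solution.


C = (mass / MW) / volume
C = (13.5 / 74) / 1.56
C = 0.1169 M

0.1169 M


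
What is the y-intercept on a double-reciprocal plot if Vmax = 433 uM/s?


y-intercept = 1/Vmax
= 1/433
= 0.0023 s/uM

0.0023 s/uM


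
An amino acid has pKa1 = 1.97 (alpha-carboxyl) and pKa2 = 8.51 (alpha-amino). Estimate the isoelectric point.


pI = (pKa1 + pKa2) / 2
pI = (1.97 + 8.51) / 2
pI = 5.24

5.24


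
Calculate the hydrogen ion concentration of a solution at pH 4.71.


[H+] = 10^(-pH)
[H+] = 10^(-4.71)
[H+] = 1.950e-05 M

1.950e-05 M


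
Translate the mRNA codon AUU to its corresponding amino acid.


Standard genetic code lookup.
Codon AUU -> Ile

Ile


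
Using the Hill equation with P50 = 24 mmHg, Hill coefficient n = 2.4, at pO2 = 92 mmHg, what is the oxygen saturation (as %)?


Y = pO2^n / (P50^n + pO2^n)
Y = 92^2.4 / (24^2.4 + 92^2.4)
Y = 96.18%

96.18%


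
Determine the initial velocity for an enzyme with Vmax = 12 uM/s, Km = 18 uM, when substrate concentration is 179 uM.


v = Vmax * [S] / (Km + [S])
v = 12 * 179 / (18 + 179)
v = 10.9036 uM/s

10.9036 uM/s
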